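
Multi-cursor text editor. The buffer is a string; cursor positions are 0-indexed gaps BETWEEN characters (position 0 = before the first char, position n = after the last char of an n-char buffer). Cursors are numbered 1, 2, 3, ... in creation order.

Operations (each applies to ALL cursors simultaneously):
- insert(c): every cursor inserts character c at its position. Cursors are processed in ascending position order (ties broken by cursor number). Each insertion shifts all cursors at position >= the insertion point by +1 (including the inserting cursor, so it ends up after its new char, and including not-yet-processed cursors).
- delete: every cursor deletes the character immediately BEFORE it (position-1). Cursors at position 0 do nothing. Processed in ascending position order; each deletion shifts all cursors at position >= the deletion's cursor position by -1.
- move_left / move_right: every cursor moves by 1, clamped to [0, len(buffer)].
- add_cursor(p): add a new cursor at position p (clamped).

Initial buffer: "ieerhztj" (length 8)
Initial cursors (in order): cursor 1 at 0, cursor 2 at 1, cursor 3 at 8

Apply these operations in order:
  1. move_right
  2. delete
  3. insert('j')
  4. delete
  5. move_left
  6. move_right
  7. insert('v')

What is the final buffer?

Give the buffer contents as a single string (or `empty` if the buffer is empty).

After op 1 (move_right): buffer="ieerhztj" (len 8), cursors c1@1 c2@2 c3@8, authorship ........
After op 2 (delete): buffer="erhzt" (len 5), cursors c1@0 c2@0 c3@5, authorship .....
After op 3 (insert('j')): buffer="jjerhztj" (len 8), cursors c1@2 c2@2 c3@8, authorship 12.....3
After op 4 (delete): buffer="erhzt" (len 5), cursors c1@0 c2@0 c3@5, authorship .....
After op 5 (move_left): buffer="erhzt" (len 5), cursors c1@0 c2@0 c3@4, authorship .....
After op 6 (move_right): buffer="erhzt" (len 5), cursors c1@1 c2@1 c3@5, authorship .....
After op 7 (insert('v')): buffer="evvrhztv" (len 8), cursors c1@3 c2@3 c3@8, authorship .12....3

Answer: evvrhztv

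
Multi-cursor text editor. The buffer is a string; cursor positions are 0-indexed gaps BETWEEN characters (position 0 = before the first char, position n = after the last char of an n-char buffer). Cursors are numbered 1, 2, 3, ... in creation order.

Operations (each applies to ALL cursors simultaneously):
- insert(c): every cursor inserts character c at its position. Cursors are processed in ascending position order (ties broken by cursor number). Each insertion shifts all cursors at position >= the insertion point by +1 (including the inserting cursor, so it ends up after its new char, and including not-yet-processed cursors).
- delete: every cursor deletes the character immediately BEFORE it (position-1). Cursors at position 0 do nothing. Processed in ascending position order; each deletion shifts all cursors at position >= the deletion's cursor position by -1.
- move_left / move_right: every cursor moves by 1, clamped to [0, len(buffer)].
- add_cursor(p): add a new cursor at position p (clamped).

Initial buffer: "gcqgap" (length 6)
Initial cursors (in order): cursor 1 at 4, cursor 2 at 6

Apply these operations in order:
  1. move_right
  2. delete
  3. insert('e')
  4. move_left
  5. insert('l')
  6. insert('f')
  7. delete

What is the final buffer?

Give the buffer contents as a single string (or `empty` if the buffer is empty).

After op 1 (move_right): buffer="gcqgap" (len 6), cursors c1@5 c2@6, authorship ......
After op 2 (delete): buffer="gcqg" (len 4), cursors c1@4 c2@4, authorship ....
After op 3 (insert('e')): buffer="gcqgee" (len 6), cursors c1@6 c2@6, authorship ....12
After op 4 (move_left): buffer="gcqgee" (len 6), cursors c1@5 c2@5, authorship ....12
After op 5 (insert('l')): buffer="gcqgelle" (len 8), cursors c1@7 c2@7, authorship ....1122
After op 6 (insert('f')): buffer="gcqgellffe" (len 10), cursors c1@9 c2@9, authorship ....112122
After op 7 (delete): buffer="gcqgelle" (len 8), cursors c1@7 c2@7, authorship ....1122

Answer: gcqgelle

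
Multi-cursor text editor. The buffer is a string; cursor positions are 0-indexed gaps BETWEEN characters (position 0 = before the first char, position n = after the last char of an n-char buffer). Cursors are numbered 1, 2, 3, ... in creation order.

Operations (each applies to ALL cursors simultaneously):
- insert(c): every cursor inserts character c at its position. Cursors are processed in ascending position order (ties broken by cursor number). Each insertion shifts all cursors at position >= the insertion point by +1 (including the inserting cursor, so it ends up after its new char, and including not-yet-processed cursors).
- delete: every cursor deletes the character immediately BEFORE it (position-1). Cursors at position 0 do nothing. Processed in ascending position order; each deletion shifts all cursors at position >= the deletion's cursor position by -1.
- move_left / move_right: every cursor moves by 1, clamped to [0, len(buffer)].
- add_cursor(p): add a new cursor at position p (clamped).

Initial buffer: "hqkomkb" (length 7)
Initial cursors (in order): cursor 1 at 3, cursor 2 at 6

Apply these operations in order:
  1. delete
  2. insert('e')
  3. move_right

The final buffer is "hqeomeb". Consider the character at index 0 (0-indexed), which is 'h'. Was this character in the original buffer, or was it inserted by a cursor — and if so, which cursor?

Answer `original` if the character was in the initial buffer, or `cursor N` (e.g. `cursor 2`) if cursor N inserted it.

Answer: original

Derivation:
After op 1 (delete): buffer="hqomb" (len 5), cursors c1@2 c2@4, authorship .....
After op 2 (insert('e')): buffer="hqeomeb" (len 7), cursors c1@3 c2@6, authorship ..1..2.
After op 3 (move_right): buffer="hqeomeb" (len 7), cursors c1@4 c2@7, authorship ..1..2.
Authorship (.=original, N=cursor N): . . 1 . . 2 .
Index 0: author = original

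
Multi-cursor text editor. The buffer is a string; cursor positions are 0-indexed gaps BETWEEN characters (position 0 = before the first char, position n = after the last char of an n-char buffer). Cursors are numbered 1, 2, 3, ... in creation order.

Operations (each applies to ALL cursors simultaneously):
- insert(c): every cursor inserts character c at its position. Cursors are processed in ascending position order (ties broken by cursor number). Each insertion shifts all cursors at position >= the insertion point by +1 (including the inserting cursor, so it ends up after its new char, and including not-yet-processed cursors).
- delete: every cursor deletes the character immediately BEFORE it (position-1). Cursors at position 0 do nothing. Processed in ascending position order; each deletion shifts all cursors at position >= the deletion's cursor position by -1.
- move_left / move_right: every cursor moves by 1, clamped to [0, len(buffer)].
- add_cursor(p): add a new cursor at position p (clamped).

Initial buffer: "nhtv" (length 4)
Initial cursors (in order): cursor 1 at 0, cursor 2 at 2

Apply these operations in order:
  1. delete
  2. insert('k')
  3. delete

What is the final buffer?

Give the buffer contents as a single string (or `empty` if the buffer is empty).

After op 1 (delete): buffer="ntv" (len 3), cursors c1@0 c2@1, authorship ...
After op 2 (insert('k')): buffer="knktv" (len 5), cursors c1@1 c2@3, authorship 1.2..
After op 3 (delete): buffer="ntv" (len 3), cursors c1@0 c2@1, authorship ...

Answer: ntv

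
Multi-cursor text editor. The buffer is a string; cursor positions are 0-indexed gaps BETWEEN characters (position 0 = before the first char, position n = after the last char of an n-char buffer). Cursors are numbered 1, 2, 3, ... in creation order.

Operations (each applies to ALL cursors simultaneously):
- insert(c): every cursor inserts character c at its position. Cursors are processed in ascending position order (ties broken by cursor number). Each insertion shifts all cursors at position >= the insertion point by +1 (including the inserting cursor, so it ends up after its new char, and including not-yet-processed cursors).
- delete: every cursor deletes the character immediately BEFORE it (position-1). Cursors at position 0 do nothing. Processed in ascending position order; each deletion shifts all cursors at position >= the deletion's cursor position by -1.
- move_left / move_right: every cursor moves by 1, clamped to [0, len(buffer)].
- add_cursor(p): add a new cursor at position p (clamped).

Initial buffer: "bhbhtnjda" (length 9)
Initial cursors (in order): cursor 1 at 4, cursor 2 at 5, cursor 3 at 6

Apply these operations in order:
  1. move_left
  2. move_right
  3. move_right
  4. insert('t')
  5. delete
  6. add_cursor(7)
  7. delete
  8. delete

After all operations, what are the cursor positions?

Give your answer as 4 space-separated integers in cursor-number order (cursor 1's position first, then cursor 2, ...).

After op 1 (move_left): buffer="bhbhtnjda" (len 9), cursors c1@3 c2@4 c3@5, authorship .........
After op 2 (move_right): buffer="bhbhtnjda" (len 9), cursors c1@4 c2@5 c3@6, authorship .........
After op 3 (move_right): buffer="bhbhtnjda" (len 9), cursors c1@5 c2@6 c3@7, authorship .........
After op 4 (insert('t')): buffer="bhbhttntjtda" (len 12), cursors c1@6 c2@8 c3@10, authorship .....1.2.3..
After op 5 (delete): buffer="bhbhtnjda" (len 9), cursors c1@5 c2@6 c3@7, authorship .........
After op 6 (add_cursor(7)): buffer="bhbhtnjda" (len 9), cursors c1@5 c2@6 c3@7 c4@7, authorship .........
After op 7 (delete): buffer="bhbda" (len 5), cursors c1@3 c2@3 c3@3 c4@3, authorship .....
After op 8 (delete): buffer="da" (len 2), cursors c1@0 c2@0 c3@0 c4@0, authorship ..

Answer: 0 0 0 0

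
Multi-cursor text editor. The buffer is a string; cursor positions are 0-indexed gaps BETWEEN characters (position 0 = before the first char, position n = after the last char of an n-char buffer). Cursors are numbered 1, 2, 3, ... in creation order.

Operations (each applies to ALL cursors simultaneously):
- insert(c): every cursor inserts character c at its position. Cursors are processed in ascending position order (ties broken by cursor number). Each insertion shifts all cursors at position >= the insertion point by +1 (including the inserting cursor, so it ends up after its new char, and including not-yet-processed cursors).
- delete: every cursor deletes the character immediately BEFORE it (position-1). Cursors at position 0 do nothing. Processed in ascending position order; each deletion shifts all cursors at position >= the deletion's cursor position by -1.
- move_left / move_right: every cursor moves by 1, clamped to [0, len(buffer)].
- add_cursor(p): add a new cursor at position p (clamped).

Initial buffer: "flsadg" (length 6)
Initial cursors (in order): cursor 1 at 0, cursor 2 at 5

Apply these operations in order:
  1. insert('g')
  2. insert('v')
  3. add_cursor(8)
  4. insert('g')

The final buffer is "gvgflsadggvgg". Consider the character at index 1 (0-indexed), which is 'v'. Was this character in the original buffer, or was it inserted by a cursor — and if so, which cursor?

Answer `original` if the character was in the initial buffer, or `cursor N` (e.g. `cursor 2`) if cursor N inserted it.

After op 1 (insert('g')): buffer="gflsadgg" (len 8), cursors c1@1 c2@7, authorship 1.....2.
After op 2 (insert('v')): buffer="gvflsadgvg" (len 10), cursors c1@2 c2@9, authorship 11.....22.
After op 3 (add_cursor(8)): buffer="gvflsadgvg" (len 10), cursors c1@2 c3@8 c2@9, authorship 11.....22.
After op 4 (insert('g')): buffer="gvgflsadggvgg" (len 13), cursors c1@3 c3@10 c2@12, authorship 111.....2322.
Authorship (.=original, N=cursor N): 1 1 1 . . . . . 2 3 2 2 .
Index 1: author = 1

Answer: cursor 1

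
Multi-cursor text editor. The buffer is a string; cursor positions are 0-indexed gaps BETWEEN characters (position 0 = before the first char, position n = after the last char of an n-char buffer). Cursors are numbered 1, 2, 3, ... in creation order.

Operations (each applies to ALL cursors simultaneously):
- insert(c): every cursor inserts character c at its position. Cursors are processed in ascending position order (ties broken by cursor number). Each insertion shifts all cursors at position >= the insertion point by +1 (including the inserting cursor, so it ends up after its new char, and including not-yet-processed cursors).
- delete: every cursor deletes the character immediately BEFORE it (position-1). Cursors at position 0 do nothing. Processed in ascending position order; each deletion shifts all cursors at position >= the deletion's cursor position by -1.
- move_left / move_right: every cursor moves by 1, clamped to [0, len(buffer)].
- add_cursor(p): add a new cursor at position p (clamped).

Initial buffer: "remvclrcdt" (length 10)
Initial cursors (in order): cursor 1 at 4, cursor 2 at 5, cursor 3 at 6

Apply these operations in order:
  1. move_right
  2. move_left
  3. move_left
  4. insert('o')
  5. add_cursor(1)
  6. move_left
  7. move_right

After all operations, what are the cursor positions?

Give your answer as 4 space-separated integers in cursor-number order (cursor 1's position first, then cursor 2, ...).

After op 1 (move_right): buffer="remvclrcdt" (len 10), cursors c1@5 c2@6 c3@7, authorship ..........
After op 2 (move_left): buffer="remvclrcdt" (len 10), cursors c1@4 c2@5 c3@6, authorship ..........
After op 3 (move_left): buffer="remvclrcdt" (len 10), cursors c1@3 c2@4 c3@5, authorship ..........
After op 4 (insert('o')): buffer="removocolrcdt" (len 13), cursors c1@4 c2@6 c3@8, authorship ...1.2.3.....
After op 5 (add_cursor(1)): buffer="removocolrcdt" (len 13), cursors c4@1 c1@4 c2@6 c3@8, authorship ...1.2.3.....
After op 6 (move_left): buffer="removocolrcdt" (len 13), cursors c4@0 c1@3 c2@5 c3@7, authorship ...1.2.3.....
After op 7 (move_right): buffer="removocolrcdt" (len 13), cursors c4@1 c1@4 c2@6 c3@8, authorship ...1.2.3.....

Answer: 4 6 8 1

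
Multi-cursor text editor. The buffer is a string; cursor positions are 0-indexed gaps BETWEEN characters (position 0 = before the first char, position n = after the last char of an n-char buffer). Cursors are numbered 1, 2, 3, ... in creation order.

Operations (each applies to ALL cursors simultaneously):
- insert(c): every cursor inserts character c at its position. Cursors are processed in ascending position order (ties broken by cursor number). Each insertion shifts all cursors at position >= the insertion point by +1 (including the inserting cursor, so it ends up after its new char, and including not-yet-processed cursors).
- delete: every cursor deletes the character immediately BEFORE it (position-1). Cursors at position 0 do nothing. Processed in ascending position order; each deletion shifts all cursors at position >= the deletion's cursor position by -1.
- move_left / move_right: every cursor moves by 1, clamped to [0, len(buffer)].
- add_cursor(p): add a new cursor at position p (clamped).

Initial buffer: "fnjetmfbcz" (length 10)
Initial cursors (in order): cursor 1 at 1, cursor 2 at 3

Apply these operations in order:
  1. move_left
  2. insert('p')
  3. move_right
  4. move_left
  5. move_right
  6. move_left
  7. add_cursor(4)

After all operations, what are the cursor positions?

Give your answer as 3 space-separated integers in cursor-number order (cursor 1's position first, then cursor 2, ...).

Answer: 1 4 4

Derivation:
After op 1 (move_left): buffer="fnjetmfbcz" (len 10), cursors c1@0 c2@2, authorship ..........
After op 2 (insert('p')): buffer="pfnpjetmfbcz" (len 12), cursors c1@1 c2@4, authorship 1..2........
After op 3 (move_right): buffer="pfnpjetmfbcz" (len 12), cursors c1@2 c2@5, authorship 1..2........
After op 4 (move_left): buffer="pfnpjetmfbcz" (len 12), cursors c1@1 c2@4, authorship 1..2........
After op 5 (move_right): buffer="pfnpjetmfbcz" (len 12), cursors c1@2 c2@5, authorship 1..2........
After op 6 (move_left): buffer="pfnpjetmfbcz" (len 12), cursors c1@1 c2@4, authorship 1..2........
After op 7 (add_cursor(4)): buffer="pfnpjetmfbcz" (len 12), cursors c1@1 c2@4 c3@4, authorship 1..2........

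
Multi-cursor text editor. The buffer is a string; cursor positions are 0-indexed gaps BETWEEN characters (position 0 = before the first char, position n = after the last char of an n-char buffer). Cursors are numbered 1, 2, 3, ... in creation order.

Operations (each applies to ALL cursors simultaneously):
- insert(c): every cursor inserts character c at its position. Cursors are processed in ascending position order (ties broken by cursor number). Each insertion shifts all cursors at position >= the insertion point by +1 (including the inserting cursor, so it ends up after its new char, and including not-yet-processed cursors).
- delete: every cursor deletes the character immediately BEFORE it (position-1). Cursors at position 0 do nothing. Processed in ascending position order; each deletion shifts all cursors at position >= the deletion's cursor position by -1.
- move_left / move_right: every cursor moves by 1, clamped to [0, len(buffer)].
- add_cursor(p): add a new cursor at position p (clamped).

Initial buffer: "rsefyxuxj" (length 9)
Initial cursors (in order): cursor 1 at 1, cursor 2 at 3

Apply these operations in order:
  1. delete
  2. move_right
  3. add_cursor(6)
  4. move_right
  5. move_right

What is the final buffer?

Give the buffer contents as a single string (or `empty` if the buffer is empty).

Answer: sfyxuxj

Derivation:
After op 1 (delete): buffer="sfyxuxj" (len 7), cursors c1@0 c2@1, authorship .......
After op 2 (move_right): buffer="sfyxuxj" (len 7), cursors c1@1 c2@2, authorship .......
After op 3 (add_cursor(6)): buffer="sfyxuxj" (len 7), cursors c1@1 c2@2 c3@6, authorship .......
After op 4 (move_right): buffer="sfyxuxj" (len 7), cursors c1@2 c2@3 c3@7, authorship .......
After op 5 (move_right): buffer="sfyxuxj" (len 7), cursors c1@3 c2@4 c3@7, authorship .......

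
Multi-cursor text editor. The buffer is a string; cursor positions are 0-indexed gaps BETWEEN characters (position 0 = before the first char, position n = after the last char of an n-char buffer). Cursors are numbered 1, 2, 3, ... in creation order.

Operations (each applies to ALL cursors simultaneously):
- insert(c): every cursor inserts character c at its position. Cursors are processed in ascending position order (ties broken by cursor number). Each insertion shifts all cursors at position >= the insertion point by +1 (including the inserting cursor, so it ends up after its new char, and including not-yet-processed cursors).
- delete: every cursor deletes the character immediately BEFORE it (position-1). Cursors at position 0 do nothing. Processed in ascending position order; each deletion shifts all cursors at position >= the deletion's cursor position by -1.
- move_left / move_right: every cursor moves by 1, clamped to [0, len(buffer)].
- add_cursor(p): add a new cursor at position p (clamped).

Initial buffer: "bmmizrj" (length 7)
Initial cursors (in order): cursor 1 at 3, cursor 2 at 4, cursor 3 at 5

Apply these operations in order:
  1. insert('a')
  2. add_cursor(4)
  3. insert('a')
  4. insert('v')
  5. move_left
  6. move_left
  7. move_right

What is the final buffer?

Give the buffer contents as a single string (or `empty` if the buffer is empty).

Answer: bmmaaavviaavzaavrj

Derivation:
After op 1 (insert('a')): buffer="bmmaiazarj" (len 10), cursors c1@4 c2@6 c3@8, authorship ...1.2.3..
After op 2 (add_cursor(4)): buffer="bmmaiazarj" (len 10), cursors c1@4 c4@4 c2@6 c3@8, authorship ...1.2.3..
After op 3 (insert('a')): buffer="bmmaaaiaazaarj" (len 14), cursors c1@6 c4@6 c2@9 c3@12, authorship ...114.22.33..
After op 4 (insert('v')): buffer="bmmaaavviaavzaavrj" (len 18), cursors c1@8 c4@8 c2@12 c3@16, authorship ...11414.222.333..
After op 5 (move_left): buffer="bmmaaavviaavzaavrj" (len 18), cursors c1@7 c4@7 c2@11 c3@15, authorship ...11414.222.333..
After op 6 (move_left): buffer="bmmaaavviaavzaavrj" (len 18), cursors c1@6 c4@6 c2@10 c3@14, authorship ...11414.222.333..
After op 7 (move_right): buffer="bmmaaavviaavzaavrj" (len 18), cursors c1@7 c4@7 c2@11 c3@15, authorship ...11414.222.333..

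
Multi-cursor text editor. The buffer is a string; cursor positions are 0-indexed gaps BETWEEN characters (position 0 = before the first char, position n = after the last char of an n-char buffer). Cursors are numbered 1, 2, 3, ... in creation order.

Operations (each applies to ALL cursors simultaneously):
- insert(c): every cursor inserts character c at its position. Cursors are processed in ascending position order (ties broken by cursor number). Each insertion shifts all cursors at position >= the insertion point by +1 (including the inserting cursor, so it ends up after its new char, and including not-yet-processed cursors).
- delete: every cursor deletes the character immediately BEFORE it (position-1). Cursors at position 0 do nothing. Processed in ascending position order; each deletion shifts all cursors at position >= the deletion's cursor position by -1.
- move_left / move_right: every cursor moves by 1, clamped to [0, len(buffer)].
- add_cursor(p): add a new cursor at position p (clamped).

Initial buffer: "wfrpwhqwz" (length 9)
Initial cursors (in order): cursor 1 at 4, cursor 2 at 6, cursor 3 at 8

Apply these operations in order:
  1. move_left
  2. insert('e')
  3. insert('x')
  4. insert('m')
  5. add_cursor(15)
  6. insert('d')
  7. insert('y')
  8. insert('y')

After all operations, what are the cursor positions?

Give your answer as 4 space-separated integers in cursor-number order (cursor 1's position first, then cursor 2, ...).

After op 1 (move_left): buffer="wfrpwhqwz" (len 9), cursors c1@3 c2@5 c3@7, authorship .........
After op 2 (insert('e')): buffer="wfrepwehqewz" (len 12), cursors c1@4 c2@7 c3@10, authorship ...1..2..3..
After op 3 (insert('x')): buffer="wfrexpwexhqexwz" (len 15), cursors c1@5 c2@9 c3@13, authorship ...11..22..33..
After op 4 (insert('m')): buffer="wfrexmpwexmhqexmwz" (len 18), cursors c1@6 c2@11 c3@16, authorship ...111..222..333..
After op 5 (add_cursor(15)): buffer="wfrexmpwexmhqexmwz" (len 18), cursors c1@6 c2@11 c4@15 c3@16, authorship ...111..222..333..
After op 6 (insert('d')): buffer="wfrexmdpwexmdhqexdmdwz" (len 22), cursors c1@7 c2@13 c4@18 c3@20, authorship ...1111..2222..33433..
After op 7 (insert('y')): buffer="wfrexmdypwexmdyhqexdymdywz" (len 26), cursors c1@8 c2@15 c4@21 c3@24, authorship ...11111..22222..3344333..
After op 8 (insert('y')): buffer="wfrexmdyypwexmdyyhqexdyymdyywz" (len 30), cursors c1@9 c2@17 c4@24 c3@28, authorship ...111111..222222..334443333..

Answer: 9 17 28 24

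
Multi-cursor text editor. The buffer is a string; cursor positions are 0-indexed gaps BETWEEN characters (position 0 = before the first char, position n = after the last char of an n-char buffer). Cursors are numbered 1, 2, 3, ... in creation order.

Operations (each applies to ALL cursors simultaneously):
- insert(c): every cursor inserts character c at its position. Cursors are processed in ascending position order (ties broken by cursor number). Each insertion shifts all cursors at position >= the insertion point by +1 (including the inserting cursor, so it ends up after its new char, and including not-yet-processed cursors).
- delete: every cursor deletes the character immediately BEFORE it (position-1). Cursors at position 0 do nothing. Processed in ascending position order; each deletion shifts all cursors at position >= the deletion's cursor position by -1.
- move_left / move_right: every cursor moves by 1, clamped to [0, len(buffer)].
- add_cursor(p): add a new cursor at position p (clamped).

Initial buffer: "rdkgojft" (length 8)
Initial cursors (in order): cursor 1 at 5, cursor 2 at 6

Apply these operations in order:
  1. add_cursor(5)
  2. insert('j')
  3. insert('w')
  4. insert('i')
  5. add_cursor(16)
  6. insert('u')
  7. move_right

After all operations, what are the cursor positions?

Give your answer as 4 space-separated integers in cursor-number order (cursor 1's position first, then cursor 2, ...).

After op 1 (add_cursor(5)): buffer="rdkgojft" (len 8), cursors c1@5 c3@5 c2@6, authorship ........
After op 2 (insert('j')): buffer="rdkgojjjjft" (len 11), cursors c1@7 c3@7 c2@9, authorship .....13.2..
After op 3 (insert('w')): buffer="rdkgojjwwjjwft" (len 14), cursors c1@9 c3@9 c2@12, authorship .....1313.22..
After op 4 (insert('i')): buffer="rdkgojjwwiijjwift" (len 17), cursors c1@11 c3@11 c2@15, authorship .....131313.222..
After op 5 (add_cursor(16)): buffer="rdkgojjwwiijjwift" (len 17), cursors c1@11 c3@11 c2@15 c4@16, authorship .....131313.222..
After op 6 (insert('u')): buffer="rdkgojjwwiiuujjwiufut" (len 21), cursors c1@13 c3@13 c2@18 c4@20, authorship .....13131313.2222.4.
After op 7 (move_right): buffer="rdkgojjwwiiuujjwiufut" (len 21), cursors c1@14 c3@14 c2@19 c4@21, authorship .....13131313.2222.4.

Answer: 14 19 14 21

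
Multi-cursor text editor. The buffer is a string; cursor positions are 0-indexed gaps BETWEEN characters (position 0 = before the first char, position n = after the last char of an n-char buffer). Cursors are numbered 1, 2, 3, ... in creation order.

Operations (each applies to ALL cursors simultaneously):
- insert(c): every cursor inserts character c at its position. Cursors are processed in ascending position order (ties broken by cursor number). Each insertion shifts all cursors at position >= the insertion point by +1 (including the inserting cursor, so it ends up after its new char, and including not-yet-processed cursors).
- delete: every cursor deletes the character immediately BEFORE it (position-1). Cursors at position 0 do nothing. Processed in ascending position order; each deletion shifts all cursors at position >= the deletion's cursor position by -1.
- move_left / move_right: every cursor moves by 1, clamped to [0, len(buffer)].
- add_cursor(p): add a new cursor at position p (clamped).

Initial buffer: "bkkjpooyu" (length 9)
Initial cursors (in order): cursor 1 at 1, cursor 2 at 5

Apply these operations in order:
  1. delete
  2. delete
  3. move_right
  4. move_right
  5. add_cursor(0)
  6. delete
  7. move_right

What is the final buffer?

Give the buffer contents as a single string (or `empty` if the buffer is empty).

Answer: koyu

Derivation:
After op 1 (delete): buffer="kkjooyu" (len 7), cursors c1@0 c2@3, authorship .......
After op 2 (delete): buffer="kkooyu" (len 6), cursors c1@0 c2@2, authorship ......
After op 3 (move_right): buffer="kkooyu" (len 6), cursors c1@1 c2@3, authorship ......
After op 4 (move_right): buffer="kkooyu" (len 6), cursors c1@2 c2@4, authorship ......
After op 5 (add_cursor(0)): buffer="kkooyu" (len 6), cursors c3@0 c1@2 c2@4, authorship ......
After op 6 (delete): buffer="koyu" (len 4), cursors c3@0 c1@1 c2@2, authorship ....
After op 7 (move_right): buffer="koyu" (len 4), cursors c3@1 c1@2 c2@3, authorship ....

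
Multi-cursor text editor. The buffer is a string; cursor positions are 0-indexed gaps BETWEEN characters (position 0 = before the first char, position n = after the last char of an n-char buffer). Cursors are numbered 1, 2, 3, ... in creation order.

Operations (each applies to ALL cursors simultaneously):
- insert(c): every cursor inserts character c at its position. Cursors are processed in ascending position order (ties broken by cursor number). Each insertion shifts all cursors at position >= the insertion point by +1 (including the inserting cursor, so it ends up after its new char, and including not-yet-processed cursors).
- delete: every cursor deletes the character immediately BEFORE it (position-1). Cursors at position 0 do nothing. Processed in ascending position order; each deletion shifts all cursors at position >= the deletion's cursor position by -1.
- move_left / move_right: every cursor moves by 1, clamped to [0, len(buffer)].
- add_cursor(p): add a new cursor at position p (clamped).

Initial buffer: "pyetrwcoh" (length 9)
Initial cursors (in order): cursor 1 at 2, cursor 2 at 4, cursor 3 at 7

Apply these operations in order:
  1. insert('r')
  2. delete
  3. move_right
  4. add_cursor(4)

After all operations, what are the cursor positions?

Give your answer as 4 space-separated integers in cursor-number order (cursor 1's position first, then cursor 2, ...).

Answer: 3 5 8 4

Derivation:
After op 1 (insert('r')): buffer="pyretrrwcroh" (len 12), cursors c1@3 c2@6 c3@10, authorship ..1..2...3..
After op 2 (delete): buffer="pyetrwcoh" (len 9), cursors c1@2 c2@4 c3@7, authorship .........
After op 3 (move_right): buffer="pyetrwcoh" (len 9), cursors c1@3 c2@5 c3@8, authorship .........
After op 4 (add_cursor(4)): buffer="pyetrwcoh" (len 9), cursors c1@3 c4@4 c2@5 c3@8, authorship .........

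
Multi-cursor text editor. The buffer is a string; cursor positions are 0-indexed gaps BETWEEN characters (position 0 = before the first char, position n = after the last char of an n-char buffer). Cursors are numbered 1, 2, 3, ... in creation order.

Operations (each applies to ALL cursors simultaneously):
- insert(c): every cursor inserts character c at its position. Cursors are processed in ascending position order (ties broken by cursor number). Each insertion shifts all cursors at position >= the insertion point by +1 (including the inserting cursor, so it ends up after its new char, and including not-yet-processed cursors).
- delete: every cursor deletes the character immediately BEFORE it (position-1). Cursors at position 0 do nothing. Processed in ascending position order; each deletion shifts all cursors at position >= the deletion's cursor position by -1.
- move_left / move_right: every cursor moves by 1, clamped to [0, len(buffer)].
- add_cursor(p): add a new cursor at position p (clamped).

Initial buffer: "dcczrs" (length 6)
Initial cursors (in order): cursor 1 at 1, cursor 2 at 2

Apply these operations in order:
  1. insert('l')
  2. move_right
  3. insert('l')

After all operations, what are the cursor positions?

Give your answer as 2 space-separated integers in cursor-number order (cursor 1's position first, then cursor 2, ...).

After op 1 (insert('l')): buffer="dlclczrs" (len 8), cursors c1@2 c2@4, authorship .1.2....
After op 2 (move_right): buffer="dlclczrs" (len 8), cursors c1@3 c2@5, authorship .1.2....
After op 3 (insert('l')): buffer="dlcllclzrs" (len 10), cursors c1@4 c2@7, authorship .1.12.2...

Answer: 4 7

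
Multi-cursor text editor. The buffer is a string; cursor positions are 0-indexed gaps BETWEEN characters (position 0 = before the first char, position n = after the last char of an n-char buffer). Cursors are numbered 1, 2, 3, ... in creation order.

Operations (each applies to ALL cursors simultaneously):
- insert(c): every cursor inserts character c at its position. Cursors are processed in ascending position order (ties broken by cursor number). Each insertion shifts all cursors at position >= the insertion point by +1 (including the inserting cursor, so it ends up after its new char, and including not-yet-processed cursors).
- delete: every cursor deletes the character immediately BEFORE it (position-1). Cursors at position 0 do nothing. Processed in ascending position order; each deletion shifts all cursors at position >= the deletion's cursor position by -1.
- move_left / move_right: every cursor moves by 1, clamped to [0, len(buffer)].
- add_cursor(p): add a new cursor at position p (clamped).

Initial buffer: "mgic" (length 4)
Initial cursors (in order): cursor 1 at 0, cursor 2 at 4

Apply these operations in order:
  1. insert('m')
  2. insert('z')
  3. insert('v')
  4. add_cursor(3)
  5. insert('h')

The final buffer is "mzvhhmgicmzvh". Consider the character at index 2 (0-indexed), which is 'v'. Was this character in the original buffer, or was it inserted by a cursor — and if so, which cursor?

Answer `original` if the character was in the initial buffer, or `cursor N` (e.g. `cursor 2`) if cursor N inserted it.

Answer: cursor 1

Derivation:
After op 1 (insert('m')): buffer="mmgicm" (len 6), cursors c1@1 c2@6, authorship 1....2
After op 2 (insert('z')): buffer="mzmgicmz" (len 8), cursors c1@2 c2@8, authorship 11....22
After op 3 (insert('v')): buffer="mzvmgicmzv" (len 10), cursors c1@3 c2@10, authorship 111....222
After op 4 (add_cursor(3)): buffer="mzvmgicmzv" (len 10), cursors c1@3 c3@3 c2@10, authorship 111....222
After op 5 (insert('h')): buffer="mzvhhmgicmzvh" (len 13), cursors c1@5 c3@5 c2@13, authorship 11113....2222
Authorship (.=original, N=cursor N): 1 1 1 1 3 . . . . 2 2 2 2
Index 2: author = 1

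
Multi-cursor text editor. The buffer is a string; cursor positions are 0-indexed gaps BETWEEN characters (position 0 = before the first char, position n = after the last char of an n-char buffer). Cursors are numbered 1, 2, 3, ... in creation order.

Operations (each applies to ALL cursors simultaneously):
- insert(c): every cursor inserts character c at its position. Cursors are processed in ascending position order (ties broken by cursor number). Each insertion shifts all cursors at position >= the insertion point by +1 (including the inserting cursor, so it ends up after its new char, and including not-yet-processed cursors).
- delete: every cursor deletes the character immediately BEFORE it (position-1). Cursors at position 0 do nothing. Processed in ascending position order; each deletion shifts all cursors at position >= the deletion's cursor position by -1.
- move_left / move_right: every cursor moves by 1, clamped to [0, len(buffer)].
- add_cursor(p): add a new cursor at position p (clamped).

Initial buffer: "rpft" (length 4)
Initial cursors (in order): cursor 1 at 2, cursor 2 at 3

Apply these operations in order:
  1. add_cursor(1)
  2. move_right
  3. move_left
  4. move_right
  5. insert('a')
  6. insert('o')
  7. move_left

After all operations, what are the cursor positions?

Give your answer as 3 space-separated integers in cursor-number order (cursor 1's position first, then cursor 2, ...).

Answer: 6 9 3

Derivation:
After op 1 (add_cursor(1)): buffer="rpft" (len 4), cursors c3@1 c1@2 c2@3, authorship ....
After op 2 (move_right): buffer="rpft" (len 4), cursors c3@2 c1@3 c2@4, authorship ....
After op 3 (move_left): buffer="rpft" (len 4), cursors c3@1 c1@2 c2@3, authorship ....
After op 4 (move_right): buffer="rpft" (len 4), cursors c3@2 c1@3 c2@4, authorship ....
After op 5 (insert('a')): buffer="rpafata" (len 7), cursors c3@3 c1@5 c2@7, authorship ..3.1.2
After op 6 (insert('o')): buffer="rpaofaotao" (len 10), cursors c3@4 c1@7 c2@10, authorship ..33.11.22
After op 7 (move_left): buffer="rpaofaotao" (len 10), cursors c3@3 c1@6 c2@9, authorship ..33.11.22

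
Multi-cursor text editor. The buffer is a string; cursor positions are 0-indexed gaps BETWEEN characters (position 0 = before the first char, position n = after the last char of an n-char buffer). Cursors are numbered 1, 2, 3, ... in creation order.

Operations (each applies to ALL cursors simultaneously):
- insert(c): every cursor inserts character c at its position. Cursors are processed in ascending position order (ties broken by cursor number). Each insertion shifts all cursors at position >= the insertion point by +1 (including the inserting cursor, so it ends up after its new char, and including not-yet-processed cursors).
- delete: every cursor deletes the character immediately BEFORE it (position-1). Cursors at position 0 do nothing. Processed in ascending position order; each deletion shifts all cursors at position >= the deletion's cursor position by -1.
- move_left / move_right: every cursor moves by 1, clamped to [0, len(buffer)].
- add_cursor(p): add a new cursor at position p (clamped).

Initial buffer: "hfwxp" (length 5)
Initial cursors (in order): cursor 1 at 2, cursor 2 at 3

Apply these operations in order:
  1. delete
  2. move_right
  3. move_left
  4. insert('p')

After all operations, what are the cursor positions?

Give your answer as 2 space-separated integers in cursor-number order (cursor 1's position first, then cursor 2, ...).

Answer: 3 3

Derivation:
After op 1 (delete): buffer="hxp" (len 3), cursors c1@1 c2@1, authorship ...
After op 2 (move_right): buffer="hxp" (len 3), cursors c1@2 c2@2, authorship ...
After op 3 (move_left): buffer="hxp" (len 3), cursors c1@1 c2@1, authorship ...
After op 4 (insert('p')): buffer="hppxp" (len 5), cursors c1@3 c2@3, authorship .12..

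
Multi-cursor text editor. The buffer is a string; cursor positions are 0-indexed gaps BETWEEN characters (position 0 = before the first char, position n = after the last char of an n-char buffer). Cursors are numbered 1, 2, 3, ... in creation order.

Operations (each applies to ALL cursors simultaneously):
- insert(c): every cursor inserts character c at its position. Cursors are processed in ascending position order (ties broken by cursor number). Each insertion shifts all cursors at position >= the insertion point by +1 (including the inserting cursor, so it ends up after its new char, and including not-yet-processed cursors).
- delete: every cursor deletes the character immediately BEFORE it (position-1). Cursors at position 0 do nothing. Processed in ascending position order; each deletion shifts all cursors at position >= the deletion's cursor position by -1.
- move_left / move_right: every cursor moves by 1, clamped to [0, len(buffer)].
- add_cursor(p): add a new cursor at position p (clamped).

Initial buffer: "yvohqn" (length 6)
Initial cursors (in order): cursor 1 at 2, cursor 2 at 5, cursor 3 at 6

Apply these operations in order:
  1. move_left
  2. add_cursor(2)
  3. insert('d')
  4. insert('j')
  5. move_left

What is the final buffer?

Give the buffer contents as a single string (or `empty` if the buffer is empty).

Answer: ydjvdjohdjqdjn

Derivation:
After op 1 (move_left): buffer="yvohqn" (len 6), cursors c1@1 c2@4 c3@5, authorship ......
After op 2 (add_cursor(2)): buffer="yvohqn" (len 6), cursors c1@1 c4@2 c2@4 c3@5, authorship ......
After op 3 (insert('d')): buffer="ydvdohdqdn" (len 10), cursors c1@2 c4@4 c2@7 c3@9, authorship .1.4..2.3.
After op 4 (insert('j')): buffer="ydjvdjohdjqdjn" (len 14), cursors c1@3 c4@6 c2@10 c3@13, authorship .11.44..22.33.
After op 5 (move_left): buffer="ydjvdjohdjqdjn" (len 14), cursors c1@2 c4@5 c2@9 c3@12, authorship .11.44..22.33.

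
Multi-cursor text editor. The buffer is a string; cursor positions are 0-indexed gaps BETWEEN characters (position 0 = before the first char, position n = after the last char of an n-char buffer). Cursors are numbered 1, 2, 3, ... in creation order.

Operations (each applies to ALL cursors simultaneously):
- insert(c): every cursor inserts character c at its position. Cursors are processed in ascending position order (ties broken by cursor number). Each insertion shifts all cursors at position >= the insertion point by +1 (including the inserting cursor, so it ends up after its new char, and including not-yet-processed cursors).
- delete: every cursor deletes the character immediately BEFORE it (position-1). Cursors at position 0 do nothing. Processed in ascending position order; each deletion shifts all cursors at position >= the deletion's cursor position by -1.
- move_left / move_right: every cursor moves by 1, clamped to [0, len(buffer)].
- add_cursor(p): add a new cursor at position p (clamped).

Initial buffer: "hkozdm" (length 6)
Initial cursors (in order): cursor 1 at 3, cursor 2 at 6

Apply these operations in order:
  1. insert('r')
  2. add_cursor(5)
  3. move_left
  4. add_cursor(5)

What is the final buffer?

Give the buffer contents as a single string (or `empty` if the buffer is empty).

Answer: hkorzdmr

Derivation:
After op 1 (insert('r')): buffer="hkorzdmr" (len 8), cursors c1@4 c2@8, authorship ...1...2
After op 2 (add_cursor(5)): buffer="hkorzdmr" (len 8), cursors c1@4 c3@5 c2@8, authorship ...1...2
After op 3 (move_left): buffer="hkorzdmr" (len 8), cursors c1@3 c3@4 c2@7, authorship ...1...2
After op 4 (add_cursor(5)): buffer="hkorzdmr" (len 8), cursors c1@3 c3@4 c4@5 c2@7, authorship ...1...2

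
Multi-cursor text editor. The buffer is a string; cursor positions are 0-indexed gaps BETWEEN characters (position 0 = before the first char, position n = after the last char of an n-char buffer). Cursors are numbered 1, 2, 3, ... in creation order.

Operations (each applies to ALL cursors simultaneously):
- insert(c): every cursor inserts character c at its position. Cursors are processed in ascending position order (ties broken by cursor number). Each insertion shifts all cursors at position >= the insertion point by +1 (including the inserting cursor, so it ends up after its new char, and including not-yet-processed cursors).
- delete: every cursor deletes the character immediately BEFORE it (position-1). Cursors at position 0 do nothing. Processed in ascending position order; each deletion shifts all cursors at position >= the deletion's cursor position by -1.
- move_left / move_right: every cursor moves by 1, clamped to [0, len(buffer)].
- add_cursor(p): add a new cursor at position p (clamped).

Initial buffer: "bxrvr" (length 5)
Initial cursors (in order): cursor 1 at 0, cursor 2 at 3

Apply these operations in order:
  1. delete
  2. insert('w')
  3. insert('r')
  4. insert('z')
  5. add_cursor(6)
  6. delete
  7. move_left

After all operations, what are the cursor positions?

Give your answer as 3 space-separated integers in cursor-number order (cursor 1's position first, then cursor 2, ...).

After op 1 (delete): buffer="bxvr" (len 4), cursors c1@0 c2@2, authorship ....
After op 2 (insert('w')): buffer="wbxwvr" (len 6), cursors c1@1 c2@4, authorship 1..2..
After op 3 (insert('r')): buffer="wrbxwrvr" (len 8), cursors c1@2 c2@6, authorship 11..22..
After op 4 (insert('z')): buffer="wrzbxwrzvr" (len 10), cursors c1@3 c2@8, authorship 111..222..
After op 5 (add_cursor(6)): buffer="wrzbxwrzvr" (len 10), cursors c1@3 c3@6 c2@8, authorship 111..222..
After op 6 (delete): buffer="wrbxrvr" (len 7), cursors c1@2 c3@4 c2@5, authorship 11..2..
After op 7 (move_left): buffer="wrbxrvr" (len 7), cursors c1@1 c3@3 c2@4, authorship 11..2..

Answer: 1 4 3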